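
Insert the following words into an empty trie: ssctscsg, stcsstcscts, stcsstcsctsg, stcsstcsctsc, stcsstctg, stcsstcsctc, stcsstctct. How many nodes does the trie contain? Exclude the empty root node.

25

For each word, the new-node count is its length minus the longest prefix already in the trie:
  "ssctscsg" → 8 new (s, s, c, t, s, c, s, g)
  "stcsstcscts" → prefix "s" already present; 10 new (t, c, s, s, t, c, s, c, t, s)
  "stcsstcsctsg" → prefix "stcsstcscts" already present; 1 new (g)
  "stcsstcsctsc" → prefix "stcsstcscts" already present; 1 new (c)
  "stcsstctg" → prefix "stcsstc" already present; 2 new (t, g)
  "stcsstcsctc" → prefix "stcsstcsct" already present; 1 new (c)
  "stcsstctct" → prefix "stcsstct" already present; 2 new (c, t)
Total nodes = 8 + 10 + 1 + 1 + 2 + 1 + 2 = 25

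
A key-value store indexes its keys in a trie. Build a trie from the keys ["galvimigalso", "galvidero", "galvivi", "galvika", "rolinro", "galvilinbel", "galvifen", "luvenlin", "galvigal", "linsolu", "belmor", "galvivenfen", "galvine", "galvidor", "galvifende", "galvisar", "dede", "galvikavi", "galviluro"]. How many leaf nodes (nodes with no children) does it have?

Leaves are exactly the stored words that no other stored word extends.
Those words: "belmor", "dede", "galvidero", "galvidor", "galvifende", "galvigal", "galvikavi", "galvilinbel", "galviluro", "galvimigalso", "galvine", "galvisar", "galvivenfen", "galvivi", "linsolu", "luvenlin", "rolinro"
Leaf count: 17

17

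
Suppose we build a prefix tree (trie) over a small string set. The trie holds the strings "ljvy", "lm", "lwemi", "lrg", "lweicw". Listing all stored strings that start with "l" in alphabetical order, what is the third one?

Filter for "l…" and sort: "ljvy", "lm", "lrg", "lweicw", "lwemi"
Position 3: lrg

lrg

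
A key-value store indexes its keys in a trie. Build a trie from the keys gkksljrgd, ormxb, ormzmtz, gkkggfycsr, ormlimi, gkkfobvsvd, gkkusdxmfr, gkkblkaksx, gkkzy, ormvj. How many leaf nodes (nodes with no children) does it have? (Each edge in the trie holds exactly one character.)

10

Leaves are exactly the stored words that no other stored word extends.
Those words: "gkkblkaksx", "gkkfobvsvd", "gkkggfycsr", "gkksljrgd", "gkkusdxmfr", "gkkzy", "ormlimi", "ormvj", "ormxb", "ormzmtz"
Leaf count: 10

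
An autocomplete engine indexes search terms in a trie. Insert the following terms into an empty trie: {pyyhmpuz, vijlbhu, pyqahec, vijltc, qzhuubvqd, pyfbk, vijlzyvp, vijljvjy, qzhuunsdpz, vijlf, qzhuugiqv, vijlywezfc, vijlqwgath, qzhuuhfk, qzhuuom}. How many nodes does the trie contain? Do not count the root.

69

Count nodes per top-level branch (shared prefixes stored once):
  'p'-branch (pyfbk, pyqahec, pyyhmpuz): 16 nodes
  'q'-branch (qzhuubvqd, qzhuugiqv, qzhuuhfk, qzhuunsdpz, qzhuuom): 23 nodes
  'v'-branch (vijlbhu, vijlf, vijljvjy, vijlqwgath, vijltc, vijlywezfc, vijlzyvp): 30 nodes
Sum: 69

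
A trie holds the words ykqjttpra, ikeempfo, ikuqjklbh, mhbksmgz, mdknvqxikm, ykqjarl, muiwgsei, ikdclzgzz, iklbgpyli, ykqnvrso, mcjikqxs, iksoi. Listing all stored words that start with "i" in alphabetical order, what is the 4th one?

iksoi

Words with prefix "i", in lexicographic order: "ikdclzgzz", "ikeempfo", "iklbgpyli", "iksoi", "ikuqjklbh"
Position 4: iksoi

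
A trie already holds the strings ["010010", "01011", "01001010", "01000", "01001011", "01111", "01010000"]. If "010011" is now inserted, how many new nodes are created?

1

"01001" is already a path in the trie; the remaining "1" must be added.
So 6 − 5 = 1 new nodes.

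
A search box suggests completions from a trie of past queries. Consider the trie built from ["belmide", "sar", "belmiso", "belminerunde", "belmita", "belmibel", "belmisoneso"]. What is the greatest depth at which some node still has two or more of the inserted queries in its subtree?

Look for the deepest trie node that still has at least two words in its subtree.
e.g. "belmiso" and "belmisoneso" share the prefix "belmiso" of length 7; no pair shares a longer one.
Longest shared-prefix length: 7

7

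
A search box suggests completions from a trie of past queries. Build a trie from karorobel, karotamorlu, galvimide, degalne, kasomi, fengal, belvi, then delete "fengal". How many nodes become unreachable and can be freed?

6

Walk "fengal" from the leaf back toward the root, removing each node that no remaining word uses.
No other word shares any prefix with "fengal", so all 6 of its nodes go.
Nodes removed: 6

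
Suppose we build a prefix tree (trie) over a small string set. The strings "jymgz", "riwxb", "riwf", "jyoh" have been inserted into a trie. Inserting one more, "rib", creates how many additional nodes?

Walking "rib" from the root, the first 2 characters ("ri") follow existing edges; "b" is the first miss.
Each of the 1 remaining characters creates one node.

1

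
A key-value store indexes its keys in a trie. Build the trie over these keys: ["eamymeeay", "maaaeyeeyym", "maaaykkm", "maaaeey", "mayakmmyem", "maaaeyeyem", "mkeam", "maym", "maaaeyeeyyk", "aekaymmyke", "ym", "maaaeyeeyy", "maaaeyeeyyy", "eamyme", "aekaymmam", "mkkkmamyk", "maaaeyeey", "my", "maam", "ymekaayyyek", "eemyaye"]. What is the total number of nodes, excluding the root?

For each word, the new-node count is its length minus the longest prefix already in the trie:
  "eamymeeay" → 9 new (e, a, m, y, m, e, e, a, y)
  "maaaeyeeyym" → 11 new (m, a, a, a, e, y, e, e, y, y, m)
  "maaaykkm" → prefix "maaa" already present; 4 new (y, k, k, m)
  "maaaeey" → prefix "maaae" already present; 2 new (e, y)
  "mayakmmyem" → prefix "ma" already present; 8 new (y, a, k, m, m, y, e, m)
  "maaaeyeyem" → prefix "maaaeye" already present; 3 new (y, e, m)
  "mkeam" → prefix "m" already present; 4 new (k, e, a, m)
  "maym" → prefix "may" already present; 1 new (m)
  "maaaeyeeyyk" → prefix "maaaeyeeyy" already present; 1 new (k)
  "aekaymmyke" → 10 new (a, e, k, a, y, m, m, y, k, e)
  "ym" → 2 new (y, m)
  "maaaeyeeyy" → prefix "maaaeyeeyy" already present; 0 new (none)
  "maaaeyeeyyy" → prefix "maaaeyeeyy" already present; 1 new (y)
  "eamyme" → prefix "eamyme" already present; 0 new (none)
  "aekaymmam" → prefix "aekaymm" already present; 2 new (a, m)
  "mkkkmamyk" → prefix "mk" already present; 7 new (k, k, m, a, m, y, k)
  "maaaeyeey" → prefix "maaaeyeey" already present; 0 new (none)
  "my" → prefix "m" already present; 1 new (y)
  "maam" → prefix "maa" already present; 1 new (m)
  "ymekaayyyek" → prefix "ym" already present; 9 new (e, k, a, a, y, y, y, e, k)
  "eemyaye" → prefix "e" already present; 6 new (e, m, y, a, y, e)
Total nodes = 9 + 11 + 4 + 2 + 8 + 3 + 4 + 1 + 1 + 10 + 2 + 0 + 1 + 0 + 2 + 7 + 0 + 1 + 1 + 9 + 6 = 82

82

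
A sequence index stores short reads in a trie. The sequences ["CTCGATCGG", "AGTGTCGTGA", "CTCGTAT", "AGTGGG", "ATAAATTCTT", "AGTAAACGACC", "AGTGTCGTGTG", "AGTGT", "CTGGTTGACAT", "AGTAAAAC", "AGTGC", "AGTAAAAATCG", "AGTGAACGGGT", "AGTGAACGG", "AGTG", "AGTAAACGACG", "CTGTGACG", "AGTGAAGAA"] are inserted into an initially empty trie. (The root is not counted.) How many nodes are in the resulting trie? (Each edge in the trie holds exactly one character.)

Insert word by word; a character creates a node only if that edge doesn't already exist:
  "CTCGATCGG" → 9 new (C, T, C, G, A, T, C, G, G)
  "AGTGTCGTGA" → 10 new (A, G, T, G, T, C, G, T, G, A)
  "CTCGTAT" → prefix "CTCG" already present; 3 new (T, A, T)
  "AGTGGG" → prefix "AGTG" already present; 2 new (G, G)
  "ATAAATTCTT" → prefix "A" already present; 9 new (T, A, A, A, T, T, C, T, T)
  "AGTAAACGACC" → prefix "AGT" already present; 8 new (A, A, A, C, G, A, C, C)
  "AGTGTCGTGTG" → prefix "AGTGTCGTG" already present; 2 new (T, G)
  "AGTGT" → prefix "AGTGT" already present; 0 new (none)
  "CTGGTTGACAT" → prefix "CT" already present; 9 new (G, G, T, T, G, A, C, A, T)
  "AGTAAAAC" → prefix "AGTAAA" already present; 2 new (A, C)
  "AGTGC" → prefix "AGTG" already present; 1 new (C)
  "AGTAAAAATCG" → prefix "AGTAAAA" already present; 4 new (A, T, C, G)
  "AGTGAACGGGT" → prefix "AGTG" already present; 7 new (A, A, C, G, G, G, T)
  "AGTGAACGG" → prefix "AGTGAACGG" already present; 0 new (none)
  "AGTG" → prefix "AGTG" already present; 0 new (none)
  "AGTAAACGACG" → prefix "AGTAAACGAC" already present; 1 new (G)
  "CTGTGACG" → prefix "CTG" already present; 5 new (T, G, A, C, G)
  "AGTGAAGAA" → prefix "AGTGAA" already present; 3 new (G, A, A)
Total nodes = 9 + 10 + 3 + 2 + 9 + 8 + 2 + 0 + 9 + 2 + 1 + 4 + 7 + 0 + 0 + 1 + 5 + 3 = 75

75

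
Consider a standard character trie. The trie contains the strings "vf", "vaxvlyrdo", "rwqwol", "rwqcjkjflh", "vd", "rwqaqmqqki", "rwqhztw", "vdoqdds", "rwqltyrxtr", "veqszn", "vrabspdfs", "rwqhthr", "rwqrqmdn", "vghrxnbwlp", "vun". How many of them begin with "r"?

Walk to "r"; the words in its subtree are exactly those with that prefix.
Words under "r": rwqaqmqqki, rwqcjkjflh, rwqhthr, rwqhztw, rwqltyrxtr, rwqrqmdn, rwqwol
Count: 7

7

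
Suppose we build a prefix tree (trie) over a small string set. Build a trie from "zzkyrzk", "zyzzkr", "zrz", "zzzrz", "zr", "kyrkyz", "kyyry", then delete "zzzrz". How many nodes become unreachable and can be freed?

A node on "zzzrz"'s path can go only if nothing else ends at it or branches off below it.
The suffix "zrz" (3 nodes) is used only by "zzzrz"; the node for "zz" still has the child "k", so pruning stops there.
Nodes removed: 3

3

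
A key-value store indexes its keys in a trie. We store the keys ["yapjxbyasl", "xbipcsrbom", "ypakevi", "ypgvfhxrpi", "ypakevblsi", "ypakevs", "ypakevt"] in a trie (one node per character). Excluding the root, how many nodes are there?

40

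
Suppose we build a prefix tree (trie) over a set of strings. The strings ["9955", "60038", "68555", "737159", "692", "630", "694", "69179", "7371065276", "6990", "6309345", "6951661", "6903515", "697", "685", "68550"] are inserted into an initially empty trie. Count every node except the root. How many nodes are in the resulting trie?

Insert word by word; a character creates a node only if that edge doesn't already exist:
  "9955" → 4 new (9, 9, 5, 5)
  "60038" → 5 new (6, 0, 0, 3, 8)
  "68555" → prefix "6" already present; 4 new (8, 5, 5, 5)
  "737159" → 6 new (7, 3, 7, 1, 5, 9)
  "692" → prefix "6" already present; 2 new (9, 2)
  "630" → prefix "6" already present; 2 new (3, 0)
  "694" → prefix "69" already present; 1 new (4)
  "69179" → prefix "69" already present; 3 new (1, 7, 9)
  "7371065276" → prefix "7371" already present; 6 new (0, 6, 5, 2, 7, 6)
  "6990" → prefix "69" already present; 2 new (9, 0)
  "6309345" → prefix "630" already present; 4 new (9, 3, 4, 5)
  "6951661" → prefix "69" already present; 5 new (5, 1, 6, 6, 1)
  "6903515" → prefix "69" already present; 5 new (0, 3, 5, 1, 5)
  "697" → prefix "69" already present; 1 new (7)
  "685" → prefix "685" already present; 0 new (none)
  "68550" → prefix "6855" already present; 1 new (0)
Total nodes = 4 + 5 + 4 + 6 + 2 + 2 + 1 + 3 + 6 + 2 + 4 + 5 + 5 + 1 + 0 + 1 = 51

51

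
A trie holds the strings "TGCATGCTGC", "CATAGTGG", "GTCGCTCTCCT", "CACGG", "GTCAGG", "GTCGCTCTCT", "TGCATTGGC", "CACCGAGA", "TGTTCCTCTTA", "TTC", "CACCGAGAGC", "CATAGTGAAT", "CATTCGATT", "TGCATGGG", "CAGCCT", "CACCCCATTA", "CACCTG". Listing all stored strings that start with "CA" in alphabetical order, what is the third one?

DFS of the "CA" subtree visits, in order: "CACCCCATTA", "CACCGAGA", "CACCGAGAGC", "CACCTG", "CACGG", "CAGCCT", "CATAGTGAAT", "CATAGTGG", "CATTCGATT"
Position 3: CACCGAGAGC

CACCGAGAGC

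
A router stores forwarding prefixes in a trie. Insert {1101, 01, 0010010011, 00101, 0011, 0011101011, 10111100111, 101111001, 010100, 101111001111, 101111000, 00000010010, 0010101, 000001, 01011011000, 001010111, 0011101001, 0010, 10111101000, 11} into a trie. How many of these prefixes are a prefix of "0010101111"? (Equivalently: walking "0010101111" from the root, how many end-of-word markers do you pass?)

4

Walk "0010101111" from the root; an end-of-word marker is hit whenever a stored word is a prefix of "0010101111".
Prefixes of the query that are stored words: "0010", "00101", "0010101", "001010111"
Count: 4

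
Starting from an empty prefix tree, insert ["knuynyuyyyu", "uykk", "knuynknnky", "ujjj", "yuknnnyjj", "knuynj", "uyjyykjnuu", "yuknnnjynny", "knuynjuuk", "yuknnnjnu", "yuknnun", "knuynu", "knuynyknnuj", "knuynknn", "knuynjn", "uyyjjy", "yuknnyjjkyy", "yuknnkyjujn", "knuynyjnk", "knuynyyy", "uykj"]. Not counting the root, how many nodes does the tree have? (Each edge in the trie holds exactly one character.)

82

Insert word by word; a character creates a node only if that edge doesn't already exist:
  "knuynyuyyyu" → 11 new (k, n, u, y, n, y, u, y, y, y, u)
  "uykk" → 4 new (u, y, k, k)
  "knuynknnky" → prefix "knuyn" already present; 5 new (k, n, n, k, y)
  "ujjj" → prefix "u" already present; 3 new (j, j, j)
  "yuknnnyjj" → 9 new (y, u, k, n, n, n, y, j, j)
  "knuynj" → prefix "knuyn" already present; 1 new (j)
  "uyjyykjnuu" → prefix "uy" already present; 8 new (j, y, y, k, j, n, u, u)
  "yuknnnjynny" → prefix "yuknnn" already present; 5 new (j, y, n, n, y)
  "knuynjuuk" → prefix "knuynj" already present; 3 new (u, u, k)
  "yuknnnjnu" → prefix "yuknnnj" already present; 2 new (n, u)
  "yuknnun" → prefix "yuknn" already present; 2 new (u, n)
  "knuynu" → prefix "knuyn" already present; 1 new (u)
  "knuynyknnuj" → prefix "knuyny" already present; 5 new (k, n, n, u, j)
  "knuynknn" → prefix "knuynknn" already present; 0 new (none)
  "knuynjn" → prefix "knuynj" already present; 1 new (n)
  "uyyjjy" → prefix "uy" already present; 4 new (y, j, j, y)
  "yuknnyjjkyy" → prefix "yuknn" already present; 6 new (y, j, j, k, y, y)
  "yuknnkyjujn" → prefix "yuknn" already present; 6 new (k, y, j, u, j, n)
  "knuynyjnk" → prefix "knuyny" already present; 3 new (j, n, k)
  "knuynyyy" → prefix "knuyny" already present; 2 new (y, y)
  "uykj" → prefix "uyk" already present; 1 new (j)
Total nodes = 11 + 4 + 5 + 3 + 9 + 1 + 8 + 5 + 3 + 2 + 2 + 1 + 5 + 0 + 1 + 4 + 6 + 6 + 3 + 2 + 1 = 82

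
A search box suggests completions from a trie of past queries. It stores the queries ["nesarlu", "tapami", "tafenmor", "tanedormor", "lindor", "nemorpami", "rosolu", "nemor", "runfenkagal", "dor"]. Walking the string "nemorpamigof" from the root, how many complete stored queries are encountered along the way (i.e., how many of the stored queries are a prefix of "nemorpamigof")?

Walk "nemorpamigof" from the root; an end-of-word marker is hit whenever a stored word is a prefix of "nemorpamigof".
Prefixes of the query that are stored words: "nemor", "nemorpami"
Count: 2

2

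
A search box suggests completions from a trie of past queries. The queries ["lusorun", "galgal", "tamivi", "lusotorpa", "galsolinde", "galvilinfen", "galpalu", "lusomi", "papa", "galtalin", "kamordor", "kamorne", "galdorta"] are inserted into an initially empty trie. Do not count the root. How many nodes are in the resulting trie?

69

For each word, the new-node count is its length minus the longest prefix already in the trie:
  "lusorun" → 7 new (l, u, s, o, r, u, n)
  "galgal" → 6 new (g, a, l, g, a, l)
  "tamivi" → 6 new (t, a, m, i, v, i)
  "lusotorpa" → prefix "luso" already present; 5 new (t, o, r, p, a)
  "galsolinde" → prefix "gal" already present; 7 new (s, o, l, i, n, d, e)
  "galvilinfen" → prefix "gal" already present; 8 new (v, i, l, i, n, f, e, n)
  "galpalu" → prefix "gal" already present; 4 new (p, a, l, u)
  "lusomi" → prefix "luso" already present; 2 new (m, i)
  "papa" → 4 new (p, a, p, a)
  "galtalin" → prefix "gal" already present; 5 new (t, a, l, i, n)
  "kamordor" → 8 new (k, a, m, o, r, d, o, r)
  "kamorne" → prefix "kamor" already present; 2 new (n, e)
  "galdorta" → prefix "gal" already present; 5 new (d, o, r, t, a)
Total nodes = 7 + 6 + 6 + 5 + 7 + 8 + 4 + 2 + 4 + 5 + 8 + 2 + 5 = 69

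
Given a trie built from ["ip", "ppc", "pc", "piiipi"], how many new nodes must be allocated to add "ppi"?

The longest prefix of "ppi" already in the trie is "pp" (length 2).
New nodes needed: |"ppi"| − 2 = 3 − 2 = 1.

1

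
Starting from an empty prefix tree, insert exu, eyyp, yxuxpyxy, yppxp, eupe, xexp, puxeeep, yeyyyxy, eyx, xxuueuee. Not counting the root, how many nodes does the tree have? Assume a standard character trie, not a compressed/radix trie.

46

Insert word by word; a character creates a node only if that edge doesn't already exist:
  "exu" → 3 new (e, x, u)
  "eyyp" → prefix "e" already present; 3 new (y, y, p)
  "yxuxpyxy" → 8 new (y, x, u, x, p, y, x, y)
  "yppxp" → prefix "y" already present; 4 new (p, p, x, p)
  "eupe" → prefix "e" already present; 3 new (u, p, e)
  "xexp" → 4 new (x, e, x, p)
  "puxeeep" → 7 new (p, u, x, e, e, e, p)
  "yeyyyxy" → prefix "y" already present; 6 new (e, y, y, y, x, y)
  "eyx" → prefix "ey" already present; 1 new (x)
  "xxuueuee" → prefix "x" already present; 7 new (x, u, u, e, u, e, e)
Total nodes = 3 + 3 + 8 + 4 + 3 + 4 + 7 + 6 + 1 + 7 = 46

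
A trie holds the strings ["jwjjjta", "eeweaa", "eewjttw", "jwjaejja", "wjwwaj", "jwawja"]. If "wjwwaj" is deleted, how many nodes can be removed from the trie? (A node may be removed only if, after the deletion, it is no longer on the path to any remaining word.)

6

After clearing the end-marker at "wjwwaj", prune upward until reaching a node still needed by another word.
No other word shares any prefix with "wjwwaj", so all 6 of its nodes go.
Nodes removed: 6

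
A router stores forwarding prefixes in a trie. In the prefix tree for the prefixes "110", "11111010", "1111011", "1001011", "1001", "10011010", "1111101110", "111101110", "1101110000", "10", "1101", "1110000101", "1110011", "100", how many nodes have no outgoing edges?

Leaves are exactly the stored words that no other stored word extends.
Those words: "1001011", "10011010", "1101110000", "1110000101", "1110011", "111101110", "11111010", "1111101110"
Leaf count: 8

8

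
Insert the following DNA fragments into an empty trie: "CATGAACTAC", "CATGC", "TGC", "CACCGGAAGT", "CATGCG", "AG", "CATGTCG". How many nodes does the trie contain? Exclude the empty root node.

Trie structure (* marks end of a word):
(root)
├─ A
│  └─ G *
├─ C
│  └─ A
│     ├─ C
│     │  └─ C
│     │     └─ G
│     │        └─ G
│     │           └─ A
│     │              └─ A
│     │                 └─ G
│     │                    └─ T *
│     └─ T
│        └─ G
│           ├─ A
│           │  └─ A
│           │     └─ C
│           │        └─ T
│           │           └─ A
│           │              └─ C *
│           ├─ C *
│           │  └─ G *
│           └─ T
│              └─ C
│                 └─ G *
└─ T
   └─ G
      └─ C *
Counting every labelled node above: 28.

28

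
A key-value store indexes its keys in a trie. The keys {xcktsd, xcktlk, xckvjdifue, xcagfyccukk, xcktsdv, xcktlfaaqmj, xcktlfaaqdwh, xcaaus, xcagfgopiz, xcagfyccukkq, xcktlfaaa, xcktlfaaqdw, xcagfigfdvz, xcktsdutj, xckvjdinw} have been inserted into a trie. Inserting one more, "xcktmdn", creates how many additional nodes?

Walking "xcktmdn" from the root, the first 4 characters ("xckt") follow existing edges; "m" is the first miss.
Each of the 3 remaining characters creates one node.

3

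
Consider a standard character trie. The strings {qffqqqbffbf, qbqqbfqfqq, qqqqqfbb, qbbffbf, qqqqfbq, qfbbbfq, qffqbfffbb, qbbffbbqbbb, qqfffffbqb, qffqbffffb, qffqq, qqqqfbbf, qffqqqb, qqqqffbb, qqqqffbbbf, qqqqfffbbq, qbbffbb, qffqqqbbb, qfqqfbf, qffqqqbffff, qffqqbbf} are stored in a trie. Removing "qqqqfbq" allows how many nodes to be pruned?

1

After clearing the end-marker at "qqqqfbq", prune upward until reaching a node still needed by another word.
The suffix "q" (1 node) is used only by "qqqqfbq"; the node for "qqqqfb" still has the child "b", so pruning stops there.
Nodes removed: 1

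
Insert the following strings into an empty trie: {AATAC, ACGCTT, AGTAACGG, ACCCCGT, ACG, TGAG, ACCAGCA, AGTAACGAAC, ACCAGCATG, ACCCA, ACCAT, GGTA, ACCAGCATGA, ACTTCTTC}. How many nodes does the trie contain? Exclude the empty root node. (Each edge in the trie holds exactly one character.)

48

Trace insertions, counting only characters that open a new branch:
  "AATAC" → 5 new (A, A, T, A, C)
  "ACGCTT" → prefix "A" already present; 5 new (C, G, C, T, T)
  "AGTAACGG" → prefix "A" already present; 7 new (G, T, A, A, C, G, G)
  "ACCCCGT" → prefix "AC" already present; 5 new (C, C, C, G, T)
  "ACG" → prefix "ACG" already present; 0 new (none)
  "TGAG" → 4 new (T, G, A, G)
  "ACCAGCA" → prefix "ACC" already present; 4 new (A, G, C, A)
  "AGTAACGAAC" → prefix "AGTAACG" already present; 3 new (A, A, C)
  "ACCAGCATG" → prefix "ACCAGCA" already present; 2 new (T, G)
  "ACCCA" → prefix "ACCC" already present; 1 new (A)
  "ACCAT" → prefix "ACCA" already present; 1 new (T)
  "GGTA" → 4 new (G, G, T, A)
  "ACCAGCATGA" → prefix "ACCAGCATG" already present; 1 new (A)
  "ACTTCTTC" → prefix "AC" already present; 6 new (T, T, C, T, T, C)
Total nodes = 5 + 5 + 7 + 5 + 0 + 4 + 4 + 3 + 2 + 1 + 1 + 4 + 1 + 6 = 48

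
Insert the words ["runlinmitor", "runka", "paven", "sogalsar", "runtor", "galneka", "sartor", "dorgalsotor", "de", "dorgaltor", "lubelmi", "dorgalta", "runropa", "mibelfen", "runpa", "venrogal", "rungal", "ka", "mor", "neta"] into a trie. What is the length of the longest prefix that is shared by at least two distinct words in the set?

7

The deepest shared node is where two words last agree before diverging.
e.g. "dorgalta" and "dorgaltor" share the prefix "dorgalt" of length 7; no pair shares a longer one.
Longest shared-prefix length: 7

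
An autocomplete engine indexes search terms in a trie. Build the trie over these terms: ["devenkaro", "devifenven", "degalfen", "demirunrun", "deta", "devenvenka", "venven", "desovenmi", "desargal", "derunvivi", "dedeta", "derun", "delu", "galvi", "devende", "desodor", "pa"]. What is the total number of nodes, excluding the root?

80

Insert word by word; a character creates a node only if that edge doesn't already exist:
  "devenkaro" → 9 new (d, e, v, e, n, k, a, r, o)
  "devifenven" → prefix "dev" already present; 7 new (i, f, e, n, v, e, n)
  "degalfen" → prefix "de" already present; 6 new (g, a, l, f, e, n)
  "demirunrun" → prefix "de" already present; 8 new (m, i, r, u, n, r, u, n)
  "deta" → prefix "de" already present; 2 new (t, a)
  "devenvenka" → prefix "deven" already present; 5 new (v, e, n, k, a)
  "venven" → 6 new (v, e, n, v, e, n)
  "desovenmi" → prefix "de" already present; 7 new (s, o, v, e, n, m, i)
  "desargal" → prefix "des" already present; 5 new (a, r, g, a, l)
  "derunvivi" → prefix "de" already present; 7 new (r, u, n, v, i, v, i)
  "dedeta" → prefix "de" already present; 4 new (d, e, t, a)
  "derun" → prefix "derun" already present; 0 new (none)
  "delu" → prefix "de" already present; 2 new (l, u)
  "galvi" → 5 new (g, a, l, v, i)
  "devende" → prefix "deven" already present; 2 new (d, e)
  "desodor" → prefix "deso" already present; 3 new (d, o, r)
  "pa" → 2 new (p, a)
Total nodes = 9 + 7 + 6 + 8 + 2 + 5 + 6 + 7 + 5 + 7 + 4 + 0 + 2 + 5 + 2 + 3 + 2 = 80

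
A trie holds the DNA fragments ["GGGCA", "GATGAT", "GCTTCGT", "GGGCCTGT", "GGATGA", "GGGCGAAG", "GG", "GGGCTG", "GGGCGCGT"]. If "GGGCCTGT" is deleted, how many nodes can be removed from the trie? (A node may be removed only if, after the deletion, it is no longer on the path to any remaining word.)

4

After clearing the end-marker at "GGGCCTGT", prune upward until reaching a node still needed by another word.
The suffix "CTGT" (4 nodes) is used only by "GGGCCTGT"; the node for "GGGC" still has the child "A", so pruning stops there.
Nodes removed: 4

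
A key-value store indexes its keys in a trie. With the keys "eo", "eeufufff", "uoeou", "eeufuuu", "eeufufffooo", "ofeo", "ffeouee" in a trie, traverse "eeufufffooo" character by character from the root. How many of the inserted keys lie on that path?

2

Walk "eeufufffooo" from the root; an end-of-word marker is hit whenever a stored word is a prefix of "eeufufffooo".
Prefixes of the query that are stored words: "eeufufff", "eeufufffooo"
Count: 2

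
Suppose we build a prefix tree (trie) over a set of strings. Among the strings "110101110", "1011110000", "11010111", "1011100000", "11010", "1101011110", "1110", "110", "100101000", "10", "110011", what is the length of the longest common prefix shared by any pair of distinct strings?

8

The deepest shared node is where two words last agree before diverging.
e.g. "11010111" and "110101110" share the prefix "11010111" of length 8; no pair shares a longer one.
Longest shared-prefix length: 8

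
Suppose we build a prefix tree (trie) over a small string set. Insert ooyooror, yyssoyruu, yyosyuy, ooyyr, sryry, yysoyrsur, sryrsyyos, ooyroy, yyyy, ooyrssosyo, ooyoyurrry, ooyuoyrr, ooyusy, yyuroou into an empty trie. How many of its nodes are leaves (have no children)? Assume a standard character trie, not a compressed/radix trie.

14

Leaves are exactly the stored words that no other stored word extends.
Those words: "ooyooror", "ooyoyurrry", "ooyroy", "ooyrssosyo", "ooyuoyrr", "ooyusy", "ooyyr", "sryrsyyos", "sryry", "yyosyuy", "yysoyrsur", "yyssoyruu", "yyuroou", "yyyy"
Leaf count: 14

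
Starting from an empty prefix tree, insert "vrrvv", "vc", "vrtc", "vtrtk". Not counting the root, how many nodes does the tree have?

Trie structure (* marks end of a word):
(root)
└─ v
   ├─ c *
   ├─ r
   │  ├─ r
   │  │  └─ v
   │  │     └─ v *
   │  └─ t
   │     └─ c *
   └─ t
      └─ r
         └─ t
            └─ k *
Counting every labelled node above: 12.

12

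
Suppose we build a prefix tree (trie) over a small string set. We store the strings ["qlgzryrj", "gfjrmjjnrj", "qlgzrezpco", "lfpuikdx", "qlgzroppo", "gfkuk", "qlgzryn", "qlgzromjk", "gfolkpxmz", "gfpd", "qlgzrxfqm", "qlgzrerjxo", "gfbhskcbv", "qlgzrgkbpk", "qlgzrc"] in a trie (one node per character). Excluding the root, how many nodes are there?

72

For each word, the new-node count is its length minus the longest prefix already in the trie:
  "qlgzryrj" → 8 new (q, l, g, z, r, y, r, j)
  "gfjrmjjnrj" → 10 new (g, f, j, r, m, j, j, n, r, j)
  "qlgzrezpco" → prefix "qlgzr" already present; 5 new (e, z, p, c, o)
  "lfpuikdx" → 8 new (l, f, p, u, i, k, d, x)
  "qlgzroppo" → prefix "qlgzr" already present; 4 new (o, p, p, o)
  "gfkuk" → prefix "gf" already present; 3 new (k, u, k)
  "qlgzryn" → prefix "qlgzry" already present; 1 new (n)
  "qlgzromjk" → prefix "qlgzro" already present; 3 new (m, j, k)
  "gfolkpxmz" → prefix "gf" already present; 7 new (o, l, k, p, x, m, z)
  "gfpd" → prefix "gf" already present; 2 new (p, d)
  "qlgzrxfqm" → prefix "qlgzr" already present; 4 new (x, f, q, m)
  "qlgzrerjxo" → prefix "qlgzre" already present; 4 new (r, j, x, o)
  "gfbhskcbv" → prefix "gf" already present; 7 new (b, h, s, k, c, b, v)
  "qlgzrgkbpk" → prefix "qlgzr" already present; 5 new (g, k, b, p, k)
  "qlgzrc" → prefix "qlgzr" already present; 1 new (c)
Total nodes = 8 + 10 + 5 + 8 + 4 + 3 + 1 + 3 + 7 + 2 + 4 + 4 + 7 + 5 + 1 = 72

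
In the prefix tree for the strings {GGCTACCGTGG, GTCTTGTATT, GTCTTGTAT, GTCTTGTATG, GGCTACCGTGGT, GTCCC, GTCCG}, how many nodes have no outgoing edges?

5

A leaf is a node with no children — equivalently, the end of a word that is not a proper prefix of any other stored word.
Those words: "GGCTACCGTGGT", "GTCCC", "GTCCG", "GTCTTGTATG", "GTCTTGTATT"
Leaf count: 5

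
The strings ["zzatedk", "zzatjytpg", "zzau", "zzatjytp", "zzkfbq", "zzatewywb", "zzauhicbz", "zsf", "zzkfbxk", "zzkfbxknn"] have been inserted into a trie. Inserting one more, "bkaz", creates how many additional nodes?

4

"bkaz" shares no prefix with any stored word, so all 4 characters open new nodes.
4 − 0 = 4 new nodes.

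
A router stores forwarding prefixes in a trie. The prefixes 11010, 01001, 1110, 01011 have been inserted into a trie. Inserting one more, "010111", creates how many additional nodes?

The longest prefix of "010111" already in the trie is "01011" (length 5).
New nodes needed: |"010111"| − 5 = 6 − 5 = 1.

1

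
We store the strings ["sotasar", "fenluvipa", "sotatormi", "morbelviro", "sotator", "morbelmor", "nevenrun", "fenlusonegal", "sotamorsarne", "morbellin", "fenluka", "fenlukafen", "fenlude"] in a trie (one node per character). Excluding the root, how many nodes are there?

67

Insert word by word; a character creates a node only if that edge doesn't already exist:
  "sotasar" → 7 new (s, o, t, a, s, a, r)
  "fenluvipa" → 9 new (f, e, n, l, u, v, i, p, a)
  "sotatormi" → prefix "sota" already present; 5 new (t, o, r, m, i)
  "morbelviro" → 10 new (m, o, r, b, e, l, v, i, r, o)
  "sotator" → prefix "sotator" already present; 0 new (none)
  "morbelmor" → prefix "morbel" already present; 3 new (m, o, r)
  "nevenrun" → 8 new (n, e, v, e, n, r, u, n)
  "fenlusonegal" → prefix "fenlu" already present; 7 new (s, o, n, e, g, a, l)
  "sotamorsarne" → prefix "sota" already present; 8 new (m, o, r, s, a, r, n, e)
  "morbellin" → prefix "morbel" already present; 3 new (l, i, n)
  "fenluka" → prefix "fenlu" already present; 2 new (k, a)
  "fenlukafen" → prefix "fenluka" already present; 3 new (f, e, n)
  "fenlude" → prefix "fenlu" already present; 2 new (d, e)
Total nodes = 7 + 9 + 5 + 10 + 0 + 3 + 8 + 7 + 8 + 3 + 2 + 3 + 2 = 67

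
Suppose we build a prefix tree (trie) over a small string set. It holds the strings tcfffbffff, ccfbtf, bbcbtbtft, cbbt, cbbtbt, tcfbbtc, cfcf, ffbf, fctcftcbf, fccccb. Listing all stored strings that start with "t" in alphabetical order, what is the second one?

tcfffbffff

Filter for "t…" and sort: "tcfbbtc", "tcfffbffff"
The 2nd is tcfffbffff.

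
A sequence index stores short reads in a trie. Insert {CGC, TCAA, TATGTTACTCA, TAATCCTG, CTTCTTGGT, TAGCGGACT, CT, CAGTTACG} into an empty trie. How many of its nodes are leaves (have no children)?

Leaves are exactly the stored words that no other stored word extends.
Those words: "CAGTTACG", "CGC", "CTTCTTGGT", "TAATCCTG", "TAGCGGACT", "TATGTTACTCA", "TCAA"
Leaf count: 7

7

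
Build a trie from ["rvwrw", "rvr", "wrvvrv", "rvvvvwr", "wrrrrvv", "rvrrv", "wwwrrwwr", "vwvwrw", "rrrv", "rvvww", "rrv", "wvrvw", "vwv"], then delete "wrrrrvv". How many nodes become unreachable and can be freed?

Walk "wrrrrvv" from the leaf back toward the root, removing each node that no remaining word uses.
The suffix "rrrvv" (5 nodes) is used only by "wrrrrvv"; the node for "wr" still has the child "v", so pruning stops there.
Nodes removed: 5

5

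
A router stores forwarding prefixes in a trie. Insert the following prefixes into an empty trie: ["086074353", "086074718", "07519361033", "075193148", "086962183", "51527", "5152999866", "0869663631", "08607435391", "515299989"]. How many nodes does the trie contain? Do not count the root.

Trace insertions, counting only characters that open a new branch:
  "086074353" → 9 new (0, 8, 6, 0, 7, 4, 3, 5, 3)
  "086074718" → prefix "086074" already present; 3 new (7, 1, 8)
  "07519361033" → prefix "0" already present; 10 new (7, 5, 1, 9, 3, 6, 1, 0, 3, 3)
  "075193148" → prefix "075193" already present; 3 new (1, 4, 8)
  "086962183" → prefix "086" already present; 6 new (9, 6, 2, 1, 8, 3)
  "51527" → 5 new (5, 1, 5, 2, 7)
  "5152999866" → prefix "5152" already present; 6 new (9, 9, 9, 8, 6, 6)
  "0869663631" → prefix "08696" already present; 5 new (6, 3, 6, 3, 1)
  "08607435391" → prefix "086074353" already present; 2 new (9, 1)
  "515299989" → prefix "51529998" already present; 1 new (9)
Total nodes = 9 + 3 + 10 + 3 + 6 + 5 + 6 + 5 + 2 + 1 = 50

50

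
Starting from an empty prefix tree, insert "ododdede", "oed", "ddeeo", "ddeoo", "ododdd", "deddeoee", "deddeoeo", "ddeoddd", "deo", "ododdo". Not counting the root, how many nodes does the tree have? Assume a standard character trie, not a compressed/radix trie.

Trie structure (* marks end of a word):
(root)
├─ d
│  ├─ d
│  │  └─ e
│  │     ├─ e
│  │     │  └─ o *
│  │     └─ o
│  │        ├─ d
│  │        │  └─ d
│  │        │     └─ d *
│  │        └─ o *
│  └─ e
│     ├─ d
│     │  └─ d
│     │     └─ e
│     │        └─ o
│     │           └─ e
│     │              ├─ e *
│     │              └─ o *
│     └─ o *
└─ o
   ├─ d
   │  └─ o
   │     └─ d
   │        └─ d
   │           ├─ d *
   │           ├─ e
   │           │  └─ d
   │           │     └─ e *
   │           └─ o *
   └─ e
      └─ d *
Counting every labelled node above: 31.

31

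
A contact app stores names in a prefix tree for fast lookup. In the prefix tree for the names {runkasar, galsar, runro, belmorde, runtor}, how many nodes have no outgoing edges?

Leaves are exactly the stored words that no other stored word extends.
Those words: "belmorde", "galsar", "runkasar", "runro", "runtor"
Leaf count: 5

5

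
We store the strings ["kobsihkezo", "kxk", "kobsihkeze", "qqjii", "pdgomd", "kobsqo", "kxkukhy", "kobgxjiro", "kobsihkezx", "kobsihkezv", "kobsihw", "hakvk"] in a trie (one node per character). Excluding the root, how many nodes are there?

For each word, the new-node count is its length minus the longest prefix already in the trie:
  "kobsihkezo" → 10 new (k, o, b, s, i, h, k, e, z, o)
  "kxk" → prefix "k" already present; 2 new (x, k)
  "kobsihkeze" → prefix "kobsihkez" already present; 1 new (e)
  "qqjii" → 5 new (q, q, j, i, i)
  "pdgomd" → 6 new (p, d, g, o, m, d)
  "kobsqo" → prefix "kobs" already present; 2 new (q, o)
  "kxkukhy" → prefix "kxk" already present; 4 new (u, k, h, y)
  "kobgxjiro" → prefix "kob" already present; 6 new (g, x, j, i, r, o)
  "kobsihkezx" → prefix "kobsihkez" already present; 1 new (x)
  "kobsihkezv" → prefix "kobsihkez" already present; 1 new (v)
  "kobsihw" → prefix "kobsih" already present; 1 new (w)
  "hakvk" → 5 new (h, a, k, v, k)
Total nodes = 10 + 2 + 1 + 5 + 6 + 2 + 4 + 6 + 1 + 1 + 1 + 5 = 44

44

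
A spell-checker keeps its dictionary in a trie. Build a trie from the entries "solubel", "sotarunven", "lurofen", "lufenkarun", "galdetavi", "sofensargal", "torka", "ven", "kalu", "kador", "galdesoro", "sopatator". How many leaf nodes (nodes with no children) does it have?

A leaf is a node with no children — equivalently, the end of a word that is not a proper prefix of any other stored word.
Those words: "galdesoro", "galdetavi", "kador", "kalu", "lufenkarun", "lurofen", "sofensargal", "solubel", "sopatator", "sotarunven", "torka", "ven"
Leaf count: 12

12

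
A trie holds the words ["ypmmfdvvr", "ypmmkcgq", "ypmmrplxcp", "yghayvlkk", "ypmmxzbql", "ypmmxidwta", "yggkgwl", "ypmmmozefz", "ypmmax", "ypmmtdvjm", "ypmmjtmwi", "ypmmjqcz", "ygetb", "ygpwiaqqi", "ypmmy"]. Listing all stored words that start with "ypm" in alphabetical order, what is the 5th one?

ypmmkcgq

Words with prefix "ypm", in lexicographic order: "ypmmax", "ypmmfdvvr", "ypmmjqcz", "ypmmjtmwi", "ypmmkcgq", "ypmmmozefz", "ypmmrplxcp", "ypmmtdvjm", "ypmmxidwta", "ypmmxzbql", "ypmmy"
The 5th is ypmmkcgq.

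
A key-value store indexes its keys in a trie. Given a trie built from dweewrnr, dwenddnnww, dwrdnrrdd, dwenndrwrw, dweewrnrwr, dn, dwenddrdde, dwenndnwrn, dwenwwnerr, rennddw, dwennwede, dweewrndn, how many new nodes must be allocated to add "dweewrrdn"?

3

The longest prefix of "dweewrrdn" already in the trie is "dweewr" (length 6).
Each of the 3 remaining characters creates one node.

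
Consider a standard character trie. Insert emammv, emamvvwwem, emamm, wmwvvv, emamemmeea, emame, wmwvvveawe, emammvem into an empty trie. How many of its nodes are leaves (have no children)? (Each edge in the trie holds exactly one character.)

4

A leaf is a node with no children — equivalently, the end of a word that is not a proper prefix of any other stored word.
Those words: "emamemmeea", "emammvem", "emamvvwwem", "wmwvvveawe"
Leaf count: 4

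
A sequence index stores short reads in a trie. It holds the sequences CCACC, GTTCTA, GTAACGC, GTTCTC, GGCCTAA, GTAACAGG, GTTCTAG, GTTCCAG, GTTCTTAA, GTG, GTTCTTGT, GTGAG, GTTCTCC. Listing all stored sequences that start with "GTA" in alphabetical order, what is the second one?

GTAACGC

Filter for "GTA…" and sort: "GTAACAGG", "GTAACGC"
Position 2: GTAACGC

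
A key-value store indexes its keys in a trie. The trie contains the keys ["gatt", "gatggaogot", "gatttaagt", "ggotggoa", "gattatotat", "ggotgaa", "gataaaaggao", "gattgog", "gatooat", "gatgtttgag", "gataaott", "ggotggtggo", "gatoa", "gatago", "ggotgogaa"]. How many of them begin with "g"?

Walk to "g"; the words in its subtree are exactly those with that prefix.
Matches: "gataaaaggao", "gataaott", "gatago", "gatggaogot", "gatgtttgag", "gatoa", "gatooat", "gatt", "gattatotat", "gattgog", "gatttaagt", "ggotgaa", "ggotggoa", "ggotggtggo", "ggotgogaa"
Count: 15

15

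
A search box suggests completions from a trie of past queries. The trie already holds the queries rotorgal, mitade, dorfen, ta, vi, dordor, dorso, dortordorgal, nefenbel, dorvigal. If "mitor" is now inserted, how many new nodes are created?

The longest prefix of "mitor" already in the trie is "mit" (length 3).
Each of the 2 remaining characters creates one node.

2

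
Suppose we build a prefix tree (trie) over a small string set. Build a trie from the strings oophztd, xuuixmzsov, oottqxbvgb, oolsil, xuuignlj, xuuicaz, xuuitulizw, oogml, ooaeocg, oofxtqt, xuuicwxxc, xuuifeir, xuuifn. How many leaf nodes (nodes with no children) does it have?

Leaves are exactly the stored words that no other stored word extends.
Those words: "ooaeocg", "oofxtqt", "oogml", "oolsil", "oophztd", "oottqxbvgb", "xuuicaz", "xuuicwxxc", "xuuifeir", "xuuifn", "xuuignlj", "xuuitulizw", "xuuixmzsov"
Leaf count: 13

13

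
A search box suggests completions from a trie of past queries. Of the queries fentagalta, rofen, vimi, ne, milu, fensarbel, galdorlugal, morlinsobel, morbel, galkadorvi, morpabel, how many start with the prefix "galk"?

Traverse to the node for "galk", then collect every word in that subtree.
Matches: "galkadorvi"
Count: 1

1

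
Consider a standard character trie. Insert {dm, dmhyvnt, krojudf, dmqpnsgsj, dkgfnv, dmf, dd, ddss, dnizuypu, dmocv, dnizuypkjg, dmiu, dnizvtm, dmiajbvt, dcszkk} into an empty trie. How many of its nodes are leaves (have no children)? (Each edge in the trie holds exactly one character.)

13

A leaf is a node with no children — equivalently, the end of a word that is not a proper prefix of any other stored word.
Those words: "dcszkk", "ddss", "dkgfnv", "dmf", "dmhyvnt", "dmiajbvt", "dmiu", "dmocv", "dmqpnsgsj", "dnizuypkjg", "dnizuypu", "dnizvtm", "krojudf"
Leaf count: 13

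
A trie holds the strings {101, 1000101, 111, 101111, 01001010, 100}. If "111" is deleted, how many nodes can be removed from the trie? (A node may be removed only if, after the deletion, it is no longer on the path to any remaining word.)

2

After clearing the end-marker at "111", prune upward until reaching a node still needed by another word.
The suffix "11" (2 nodes) is used only by "111"; the node for "1" still has the child "0", so pruning stops there.
Nodes removed: 2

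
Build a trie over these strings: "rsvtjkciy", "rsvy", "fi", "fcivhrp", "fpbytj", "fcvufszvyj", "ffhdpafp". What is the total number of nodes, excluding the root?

38

Trie structure (* marks end of a word):
(root)
├─ f
│  ├─ c
│  │  ├─ i
│  │  │  └─ v
│  │  │     └─ h
│  │  │        └─ r
│  │  │           └─ p *
│  │  └─ v
│  │     └─ u
│  │        └─ f
│  │           └─ s
│  │              └─ z
│  │                 └─ v
│  │                    └─ y
│  │                       └─ j *
│  ├─ f
│  │  └─ h
│  │     └─ d
│  │        └─ p
│  │           └─ a
│  │              └─ f
│  │                 └─ p *
│  ├─ i *
│  └─ p
│     └─ b
│        └─ y
│           └─ t
│              └─ j *
└─ r
   └─ s
      └─ v
         ├─ t
         │  └─ j
         │     └─ k
         │        └─ c
         │           └─ i
         │              └─ y *
         └─ y *
Counting every labelled node above: 38.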